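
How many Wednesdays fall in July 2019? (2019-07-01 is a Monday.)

5

2019-07-01 is a Monday; the first Wednesday on or after it is 2019-07-03 (2 days later).
From 2019-07-03 to 2019-07-31 is 31 − 3 = 28 days.
28 ÷ 7 = 4 full weeks with remainder 0, so 4 more Wednesdays after the first → 5.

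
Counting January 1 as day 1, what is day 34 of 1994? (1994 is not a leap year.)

Feb 3, 1994

Jan has 31 days (34 − 31 = 3 remain).
3 into Feb → Feb 3.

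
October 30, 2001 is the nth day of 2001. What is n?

Days in months before October: 31 + 28 + 31 + 30 + 31 + 30 + 31 + 31 + 30 = 273.
Plus 30 days into October → day 303.

303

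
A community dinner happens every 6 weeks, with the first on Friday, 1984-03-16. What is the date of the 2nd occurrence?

1984-04-27

The 2nd occurrence is 1 interval after the first: 1 × 42 = 42 days after 1984-03-16.
March has 31 days — 15 days to the end of March leaves 27.
27 days into April → 1984-04-27.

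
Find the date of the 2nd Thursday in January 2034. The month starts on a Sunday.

12 January 2034

January 2034 begins on a Sunday, so the first Thursday is January 5 (4 days later).
The 2nd Thursday is 1 weeks later: 5 + 7 = 12.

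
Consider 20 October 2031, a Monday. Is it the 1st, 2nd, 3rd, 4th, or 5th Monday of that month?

Day 20 falls in week ⌈20/7⌉ of the month.
Days 1–7 hold the 1st Monday, 8–14 the 2nd, 15–21 the 3rd, 22–28 the 4th, 29–31 the 5th.
20 is in the range for the 3rd.

3rd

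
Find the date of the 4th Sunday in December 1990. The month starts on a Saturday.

December 23, 1990

December 1990 begins on a Saturday, so the first Sunday is December 2 (1 day later).
The 4th Sunday is 3 weeks later: 2 + 21 = 23.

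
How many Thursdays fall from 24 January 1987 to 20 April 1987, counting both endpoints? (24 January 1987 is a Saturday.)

12

24 January 1987 is a Saturday; the first Thursday on or after it is 29 January 1987 (5 days later).
From 29 January 1987 to 20 April 1987: 2 + 28 + 31 + 20 = 81 days (rest of January, February, March, April).
81 ÷ 7 = 11 full weeks with remainder 4, so 11 more Thursdays after the first → 12.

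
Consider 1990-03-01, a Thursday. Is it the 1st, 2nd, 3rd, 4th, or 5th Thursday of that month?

1st

Day 1 falls in week ⌈1/7⌉ of the month.
Days 1–7 hold the 1st Thursday, 8–14 the 2nd, 15–21 the 3rd, 22–28 the 4th, 29–31 the 5th.
1 is in the range for the 1st.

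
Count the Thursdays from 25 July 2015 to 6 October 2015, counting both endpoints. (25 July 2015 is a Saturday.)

10

25 July 2015 is a Saturday; the first Thursday on or after it is 30 July 2015 (5 days later).
From 30 July 2015 to 6 October 2015: 1 + 31 + 30 + 6 = 68 days (rest of July, August, September, October).
68 ÷ 7 = 9 full weeks with remainder 5, so 9 more Thursdays after the first → 10.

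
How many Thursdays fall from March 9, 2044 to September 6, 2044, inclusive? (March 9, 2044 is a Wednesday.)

26

March 9, 2044 is a Wednesday; the first Thursday on or after it is March 10, 2044 (1 day later).
From March 10, 2044 to September 6, 2044: 21 + 30 + 31 + 30 + 31 + 31 + 6 = 180 days (rest of March, April, May, June, July, August, September).
180 ÷ 7 = 25 full weeks with remainder 5, so 25 more Thursdays after the first → 26.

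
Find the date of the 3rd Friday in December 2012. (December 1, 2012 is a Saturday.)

December 21, 2012

December 2012 begins on a Saturday, so the first Friday is December 7 (6 days later).
The 3rd Friday is 2 weeks later: 7 + 14 = 21.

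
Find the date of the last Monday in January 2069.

January 28, 2069

The first Monday of January 2069 is January 7.
January 2069 has 31 days. Adding weeks: 7, 14, 21, 28 — the last one ≤ 31 is the 28th.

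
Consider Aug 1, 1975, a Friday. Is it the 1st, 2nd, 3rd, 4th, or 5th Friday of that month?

Day 1 falls in week ⌈1/7⌉ of the month.
Days 1–7 hold the 1st Friday, 8–14 the 2nd, 15–21 the 3rd, 22–28 the 4th, 29–31 the 5th.
1 is in the range for the 1st.

1st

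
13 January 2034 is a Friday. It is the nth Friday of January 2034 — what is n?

Day 13 falls in week ⌈13/7⌉ of the month.
Days 1–7 hold the 1st Friday, 8–14 the 2nd, 15–21 the 3rd, 22–28 the 4th, 29–31 the 5th.
13 is in the range for the 2nd.

2nd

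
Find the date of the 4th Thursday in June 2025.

The first Thursday of June 2025 is June 5.
The 4th Thursday is 3 weeks later: 5 + 21 = 26.

2025-06-26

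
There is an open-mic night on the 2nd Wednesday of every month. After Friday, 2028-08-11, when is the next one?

2028-09-13

August 2028 starts on a Tuesday; its first Wednesday is the 2nd, so the 2nd Wednesday is the 9th — 2028-08-09.
That is not after 2028-08-11, so look at September 2028.
September 2028 starts on a Friday; its first Wednesday is the 6th, so the 2nd Wednesday is the 13th — 2028-09-13.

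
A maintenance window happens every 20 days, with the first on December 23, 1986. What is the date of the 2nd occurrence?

January 12, 1987

The 2nd occurrence is 1 interval after the first: 1 × 20 = 20 days after December 23, 1986.
December has 31 days — 8 days to the end of December leaves 12.
12 days into January → January 12, 1987.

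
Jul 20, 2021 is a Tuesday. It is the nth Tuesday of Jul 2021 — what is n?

Day 20 falls in week ⌈20/7⌉ of the month.
Days 1–7 hold the 1st Tuesday, 8–14 the 2nd, 15–21 the 3rd, 22–28 the 4th, 29–31 the 5th.
20 is in the range for the 3rd.

3rd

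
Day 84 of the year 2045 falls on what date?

2045-03-25

January has 31 days (84 − 31 = 53 remain).
February has 28 days (53 − 28 = 25 remain).
25 into March → March 25.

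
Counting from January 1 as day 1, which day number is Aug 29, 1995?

241

Days in months before Aug: 31 + 28 + 31 + 30 + 31 + 30 + 31 = 212.
Plus 29 days into Aug → day 241.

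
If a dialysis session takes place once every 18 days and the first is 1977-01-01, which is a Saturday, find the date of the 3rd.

1977-02-06

The 3rd occurrence is 2 intervals after the first: 2 × 18 = 36 days after 1977-01-01.
January has 31 days — 30 days to the end of January leaves 6.
6 days into February → 1977-02-06.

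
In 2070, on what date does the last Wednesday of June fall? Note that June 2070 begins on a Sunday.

2070-06-25

June 2070 begins on a Sunday, so the first Wednesday is June 4 (3 days later).
June 2070 has 30 days. Adding weeks: 4, 11, 18, 25 — the last one ≤ 30 is the 25th.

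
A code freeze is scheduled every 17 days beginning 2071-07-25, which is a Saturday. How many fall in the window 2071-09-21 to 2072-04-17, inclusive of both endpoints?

12

Occurrences land 17·i days after 2071-07-25 for i = 0, 1, 2, …
2071-09-21 is 58 days after the start; 58 ÷ 17 = 3 remainder 7; since the remainder is 7, round up to i = 4. First occurrence in the window: #5 on 2071-10-01 (4×17 = 68 days in).
2072-04-17 is 267 days after the start; 267 ÷ 17 = 15 remainder 12. Last occurrence in the window: #16 on 2072-04-05.
Occurrences #5 through #16: 12 in total.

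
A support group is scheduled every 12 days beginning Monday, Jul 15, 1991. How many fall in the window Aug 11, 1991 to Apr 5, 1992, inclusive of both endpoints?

20

Occurrences land 12·i days after Jul 15, 1991 for i = 0, 1, 2, …
Aug 11, 1991 is 27 days after the start; 27 ÷ 12 = 2 remainder 3; since the remainder is 3, round up to i = 3. First occurrence in the window: #4 on Aug 20, 1991 (3×12 = 36 days in).
Apr 5, 1992 is 265 days after the start; 265 ÷ 12 = 22 remainder 1. Last occurrence in the window: #23 on Apr 4, 1992.
Occurrences #4 through #23: 20 in total.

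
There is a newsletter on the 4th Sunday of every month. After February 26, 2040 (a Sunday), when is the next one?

March 25, 2040

February 2040 starts on a Wednesday; its first Sunday is the 5th, so the 4th Sunday is the 26th — February 26, 2040.
That is not after February 26, 2040, so look at March 2040.
March 2040 starts on a Thursday; its first Sunday is the 4th, so the 4th Sunday is the 25th — March 25, 2040.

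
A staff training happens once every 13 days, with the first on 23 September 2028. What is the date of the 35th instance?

9 December 2029

The 35th occurrence is 34 intervals after the first: 34 × 13 = 442 days after 23 September 2028.
September has 30 days — 7 days to the end of September leaves 435.
From end of September to end of 2028 is 92 days (343 left).
January has 31 days (312 left).
February has 28 days (284 left).
March has 31 days (253 left).
April has 30 days (223 left).
May has 31 days (192 left).
June has 30 days (162 left).
July has 31 days (131 left).
August has 31 days (100 left).
September has 30 days (70 left).
October has 31 days (39 left).
November has 30 days (9 left).
9 days into December → 9 December 2029.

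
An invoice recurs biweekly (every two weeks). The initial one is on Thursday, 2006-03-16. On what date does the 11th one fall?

2006-08-03

The 11th occurrence is 10 intervals after the first: 10 × 14 = 140 days after 2006-03-16.
March has 31 days — 15 days to the end of March leaves 125.
April has 30 days (95 left).
May has 31 days (64 left).
June has 30 days (34 left).
July has 31 days (3 left).
3 days into August → 2006-08-03.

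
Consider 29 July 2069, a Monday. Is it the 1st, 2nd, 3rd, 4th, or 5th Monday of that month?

5th

Day 29 falls in week ⌈29/7⌉ of the month.
Days 1–7 hold the 1st Monday, 8–14 the 2nd, 15–21 the 3rd, 22–28 the 4th, 29–31 the 5th.
29 is in the range for the 5th.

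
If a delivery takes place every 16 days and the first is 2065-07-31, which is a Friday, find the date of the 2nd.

2065-08-16

The 2nd occurrence is 1 interval after the first: 1 × 16 = 16 days after 2065-07-31.
July has 31 days — 0 days to the end of July leaves 16.
16 days into August → 2065-08-16.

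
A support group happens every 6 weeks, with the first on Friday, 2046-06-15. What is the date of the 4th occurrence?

The 4th occurrence is 3 intervals after the first: 3 × 42 = 126 days after 2046-06-15.
June has 30 days — 15 days to the end of June leaves 111.
July has 31 days (80 left).
August has 31 days (49 left).
September has 30 days (19 left).
19 days into October → 2046-10-19.

2046-10-19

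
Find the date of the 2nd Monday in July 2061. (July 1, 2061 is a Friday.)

2061-07-11

July 2061 begins on a Friday, so the first Monday is July 4 (3 days later).
The 2nd Monday is 1 weeks later: 4 + 7 = 11.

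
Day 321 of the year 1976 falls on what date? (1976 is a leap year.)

January has 31 days (321 − 31 = 290 remain).
February has 29 days (290 − 29 = 261 remain).
March has 31 days (261 − 31 = 230 remain).
April has 30 days (230 − 30 = 200 remain).
May has 31 days (200 − 31 = 169 remain).
June has 30 days (169 − 30 = 139 remain).
July has 31 days (139 − 31 = 108 remain).
August has 31 days (108 − 31 = 77 remain).
September has 30 days (77 − 30 = 47 remain).
October has 31 days (47 − 31 = 16 remain).
16 into November → November 16.

16 November 1976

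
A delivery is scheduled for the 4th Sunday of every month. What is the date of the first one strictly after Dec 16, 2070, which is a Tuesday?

Dec 2070 starts on a Monday; its first Sunday is the 7th, so the 4th Sunday is the 28th — Dec 28, 2070.
Dec 28, 2070 is after Dec 16, 2070, so that is the next one.

Dec 28, 2070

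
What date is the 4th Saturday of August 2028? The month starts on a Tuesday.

August 2028 begins on a Tuesday, so the first Saturday is August 5 (4 days later).
The 4th Saturday is 3 weeks later: 5 + 21 = 26.

26 August 2028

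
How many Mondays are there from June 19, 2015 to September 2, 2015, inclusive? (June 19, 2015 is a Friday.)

June 19, 2015 is a Friday; the first Monday on or after it is June 22, 2015 (3 days later).
From June 22, 2015 to September 2, 2015: 8 + 31 + 31 + 2 = 72 days (rest of June, July, August, September).
72 ÷ 7 = 10 full weeks with remainder 2, so 10 more Mondays after the first → 11.

11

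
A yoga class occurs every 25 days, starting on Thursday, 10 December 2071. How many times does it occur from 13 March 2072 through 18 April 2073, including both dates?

Occurrences land 25·i days after 10 December 2071 for i = 0, 1, 2, …
13 March 2072 is 94 days after the start; 94 ÷ 25 = 3 remainder 19; since the remainder is 19, round up to i = 4. First occurrence in the window: #5 on 19 March 2072 (4×25 = 100 days in).
18 April 2073 is 495 days after the start; 495 ÷ 25 = 19 remainder 20. Last occurrence in the window: #20 on 29 March 2073.
Occurrences #5 through #20: 16 in total.

16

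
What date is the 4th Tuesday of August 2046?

August 2046 begins on a Wednesday, so the first Tuesday is August 7 (6 days later).
The 4th Tuesday is 3 weeks later: 7 + 21 = 28.

August 28, 2046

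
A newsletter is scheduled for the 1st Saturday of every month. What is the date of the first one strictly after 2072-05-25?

2072-06-04

May 2072 starts on a Sunday, so its 1st Saturday is 2072-05-07 (6 days in).
That is not after 2072-05-25, so look at June 2072.
June 2072 starts on a Wednesday, so its 1st Saturday is 2072-06-04 (3 days in).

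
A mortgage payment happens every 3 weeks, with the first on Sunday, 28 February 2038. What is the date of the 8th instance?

The 8th occurrence is 7 intervals after the first: 7 × 21 = 147 days after 28 February 2038.
February has 28 days — 0 days to the end of February leaves 147.
March has 31 days (116 left).
April has 30 days (86 left).
May has 31 days (55 left).
June has 30 days (25 left).
25 days into July → 25 July 2038.

25 July 2038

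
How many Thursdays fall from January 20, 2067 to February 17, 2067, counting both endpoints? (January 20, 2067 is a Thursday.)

5

January 20, 2067 is a Thursday; the first Thursday on or after it is January 20, 2067.
From January 20, 2067 to February 17, 2067: 11 + 17 = 28 days (rest of January, February).
28 ÷ 7 = 4 full weeks with remainder 0, so 4 more Thursdays after the first → 5.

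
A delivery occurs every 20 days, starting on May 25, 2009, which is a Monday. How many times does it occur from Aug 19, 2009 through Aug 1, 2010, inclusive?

17

Occurrences land 20·i days after May 25, 2009 for i = 0, 1, 2, …
Aug 19, 2009 is 86 days after the start; 86 ÷ 20 = 4 remainder 6; since the remainder is 6, round up to i = 5. First occurrence in the window: #6 on Sep 2, 2009 (5×20 = 100 days in).
Aug 1, 2010 is 433 days after the start; 433 ÷ 20 = 21 remainder 13. Last occurrence in the window: #22 on Jul 19, 2010.
Occurrences #6 through #22: 17 in total.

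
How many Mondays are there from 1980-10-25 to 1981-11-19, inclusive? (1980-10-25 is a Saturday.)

1980-10-25 is a Saturday; the first Monday on or after it is 1980-10-27 (2 days later).
From 1980-10-27 to 1981-11-19: 65 + 323 = 388 days (rest of 1980, to 1981-11-19 in 1981).
388 ÷ 7 = 55 full weeks with remainder 3, so 55 more Mondays after the first → 56.

56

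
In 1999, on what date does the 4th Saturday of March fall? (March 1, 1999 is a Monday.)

March 1999 begins on a Monday, so the first Saturday is March 6 (5 days later).
The 4th Saturday is 3 weeks later: 6 + 21 = 27.

27 March 1999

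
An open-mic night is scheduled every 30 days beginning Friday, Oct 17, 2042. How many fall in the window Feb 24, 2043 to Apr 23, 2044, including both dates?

Occurrences land 30·i days after Oct 17, 2042 for i = 0, 1, 2, …
Feb 24, 2043 is 130 days after the start; 130 ÷ 30 = 4 remainder 10; since the remainder is 10, round up to i = 5. First occurrence in the window: #6 on Mar 16, 2043 (5×30 = 150 days in).
Apr 23, 2044 is 554 days after the start; 554 ÷ 30 = 18 remainder 14. Last occurrence in the window: #19 on Apr 9, 2044.
Occurrences #6 through #19: 14 in total.

14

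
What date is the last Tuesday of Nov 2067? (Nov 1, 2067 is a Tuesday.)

Nov 29, 2067

Nov 2067 begins on a Tuesday, so the first Tuesday is Nov 1.
Nov 2067 has 30 days. Adding weeks: 1, 8, 15, 22, 29 — the last one ≤ 30 is the 29th.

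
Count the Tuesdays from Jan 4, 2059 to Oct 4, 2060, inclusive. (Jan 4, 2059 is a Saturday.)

Jan 4, 2059 is a Saturday; the first Tuesday on or after it is Jan 7, 2059 (3 days later).
From Jan 7, 2059 to Oct 4, 2060: 358 + 278 = 636 days (rest of 2059, to Oct 4, 2060 in 2060).
636 ÷ 7 = 90 full weeks with remainder 6, so 90 more Tuesdays after the first → 91.

91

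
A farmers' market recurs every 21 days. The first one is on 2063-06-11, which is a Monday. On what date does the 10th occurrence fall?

The 10th occurrence is 9 intervals after the first: 9 × 21 = 189 days after 2063-06-11.
June has 30 days — 19 days to the end of June leaves 170.
July has 31 days (139 left).
August has 31 days (108 left).
September has 30 days (78 left).
October has 31 days (47 left).
November has 30 days (17 left).
17 days into December → 2063-12-17.

2063-12-17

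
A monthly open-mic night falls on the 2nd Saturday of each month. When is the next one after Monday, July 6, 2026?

July 2026 starts on a Wednesday; its first Saturday is the 4th, so the 2nd Saturday is the 11th — July 11, 2026.
July 11, 2026 is after July 6, 2026, so that is the next one.

July 11, 2026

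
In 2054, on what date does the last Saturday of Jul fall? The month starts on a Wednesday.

Jul 2054 begins on a Wednesday, so the first Saturday is Jul 4 (3 days later).
Jul 2054 has 31 days. Adding weeks: 4, 11, 18, 25 — the last one ≤ 31 is the 25th.

Jul 25, 2054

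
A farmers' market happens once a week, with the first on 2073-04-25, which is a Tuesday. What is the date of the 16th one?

The 16th occurrence is 15 intervals after the first: 15 × 7 = 105 days after 2073-04-25.
April has 30 days — 5 days to the end of April leaves 100.
May has 31 days (69 left).
June has 30 days (39 left).
July has 31 days (8 left).
8 days into August → 2073-08-08.

2073-08-08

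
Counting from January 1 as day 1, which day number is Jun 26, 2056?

178

Days in months before Jun: 31 + 29 + 31 + 30 + 31 = 152.
Plus 26 days into Jun → day 178.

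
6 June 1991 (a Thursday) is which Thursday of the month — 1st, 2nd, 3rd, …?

Day 6 falls in week ⌈6/7⌉ of the month.
Days 1–7 hold the 1st Thursday, 8–14 the 2nd, 15–21 the 3rd, 22–28 the 4th, 29–31 the 5th.
6 is in the range for the 1st.

1st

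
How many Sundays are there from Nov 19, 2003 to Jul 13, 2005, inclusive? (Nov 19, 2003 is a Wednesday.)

Nov 19, 2003 is a Wednesday; the first Sunday on or after it is Nov 23, 2003 (4 days later).
From Nov 23, 2003 to Jul 13, 2005: 38 + 366 + 194 = 598 days (rest of 2003, 2004, to Jul 13, 2005 in 2005).
598 ÷ 7 = 85 full weeks with remainder 3, so 85 more Sundays after the first → 86.

86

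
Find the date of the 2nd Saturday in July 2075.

The first Saturday of July 2075 is July 6.
The 2nd Saturday is 1 weeks later: 6 + 7 = 13.

2075-07-13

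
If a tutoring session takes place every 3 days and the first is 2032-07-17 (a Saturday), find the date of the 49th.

2032-12-08

The 49th occurrence is 48 intervals after the first: 48 × 3 = 144 days after 2032-07-17.
July has 31 days — 14 days to the end of July leaves 130.
August has 31 days (99 left).
September has 30 days (69 left).
October has 31 days (38 left).
November has 30 days (8 left).
8 days into December → 2032-12-08.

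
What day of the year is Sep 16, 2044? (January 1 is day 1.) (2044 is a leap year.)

Days in months before Sep: 31 + 29 + 31 + 30 + 31 + 30 + 31 + 31 = 244.
Plus 16 days into Sep → day 260.

260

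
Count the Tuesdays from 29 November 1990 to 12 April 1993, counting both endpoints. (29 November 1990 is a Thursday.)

29 November 1990 is a Thursday; the first Tuesday on or after it is 4 December 1990 (5 days later).
From 4 December 1990 to 12 April 1993: 27 + 365 + 366 + 102 = 860 days (rest of 1990, 1991, 1992, to 12 April 1993 in 1993).
860 ÷ 7 = 122 full weeks with remainder 6, so 122 more Tuesdays after the first → 123.

123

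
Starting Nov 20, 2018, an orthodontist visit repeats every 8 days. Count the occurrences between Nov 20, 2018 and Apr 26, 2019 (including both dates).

Occurrences land 8·i days after Nov 20, 2018 for i = 0, 1, 2, …
The window opens on the start date, so the first occurrence inside is #1 on Nov 20, 2018.
Apr 26, 2019 is 157 days after the start; 157 ÷ 8 = 19 remainder 5. Last occurrence in the window: #20 on Apr 21, 2019.
Occurrences #1 through #20: 20 in total.

20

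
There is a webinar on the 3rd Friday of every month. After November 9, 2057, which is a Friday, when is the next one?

November 16, 2057

November 2057 starts on a Thursday; its first Friday is the 2nd, so the 3rd Friday is the 16th — November 16, 2057.
November 16, 2057 is after November 9, 2057, so that is the next one.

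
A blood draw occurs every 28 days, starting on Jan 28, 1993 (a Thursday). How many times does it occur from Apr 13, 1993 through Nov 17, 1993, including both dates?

8

Occurrences land 28·i days after Jan 28, 1993 for i = 0, 1, 2, …
Apr 13, 1993 is 75 days after the start; 75 ÷ 28 = 2 remainder 19; since the remainder is 19, round up to i = 3. First occurrence in the window: #4 on Apr 22, 1993 (3×28 = 84 days in).
Nov 17, 1993 is 293 days after the start; 293 ÷ 28 = 10 remainder 13. Last occurrence in the window: #11 on Nov 4, 1993.
Occurrences #4 through #11: 8 in total.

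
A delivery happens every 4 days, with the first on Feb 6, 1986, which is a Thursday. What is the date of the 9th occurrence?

Mar 10, 1986

The 9th occurrence is 8 intervals after the first: 8 × 4 = 32 days after Feb 6, 1986.
Feb has 28 days — 22 days to the end of Feb leaves 10.
10 days into Mar → Mar 10, 1986.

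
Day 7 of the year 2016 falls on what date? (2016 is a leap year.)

7 January 2016

7 into January → January 7.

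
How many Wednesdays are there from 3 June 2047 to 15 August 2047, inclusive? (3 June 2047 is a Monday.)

3 June 2047 is a Monday; the first Wednesday on or after it is 5 June 2047 (2 days later).
From 5 June 2047 to 15 August 2047: 25 + 31 + 15 = 71 days (rest of June, July, August).
71 ÷ 7 = 10 full weeks with remainder 1, so 10 more Wednesdays after the first → 11.

11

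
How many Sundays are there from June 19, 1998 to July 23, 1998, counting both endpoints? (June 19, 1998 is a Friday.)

5

June 19, 1998 is a Friday; the first Sunday on or after it is June 21, 1998 (2 days later).
From June 21, 1998 to July 23, 1998: 9 + 23 = 32 days (rest of June, July).
32 ÷ 7 = 4 full weeks with remainder 4, so 4 more Sundays after the first → 5.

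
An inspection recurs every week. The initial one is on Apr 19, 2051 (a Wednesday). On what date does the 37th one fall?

Dec 27, 2051

The 37th occurrence is 36 intervals after the first: 36 × 7 = 252 days after Apr 19, 2051.
Apr has 30 days — 11 days to the end of Apr leaves 241.
May has 31 days (210 left).
Jun has 30 days (180 left).
Jul has 31 days (149 left).
Aug has 31 days (118 left).
Sep has 30 days (88 left).
Oct has 31 days (57 left).
Nov has 30 days (27 left).
27 days into Dec → Dec 27, 2051.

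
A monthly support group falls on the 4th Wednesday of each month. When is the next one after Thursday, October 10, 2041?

October 23, 2041

October 2041 starts on a Tuesday; its first Wednesday is the 2nd, so the 4th Wednesday is the 23rd — October 23, 2041.
October 23, 2041 is after October 10, 2041, so that is the next one.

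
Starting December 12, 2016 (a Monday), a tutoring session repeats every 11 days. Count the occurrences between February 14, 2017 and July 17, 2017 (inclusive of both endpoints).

14

Occurrences land 11·i days after December 12, 2016 for i = 0, 1, 2, …
February 14, 2017 is 64 days after the start; 64 ÷ 11 = 5 remainder 9; since the remainder is 9, round up to i = 6. First occurrence in the window: #7 on February 16, 2017 (6×11 = 66 days in).
July 17, 2017 is 217 days after the start; 217 ÷ 11 = 19 remainder 8. Last occurrence in the window: #20 on July 9, 2017.
Occurrences #7 through #20: 14 in total.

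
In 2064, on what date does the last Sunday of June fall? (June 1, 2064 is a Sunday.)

29 June 2064

June 2064 begins on a Sunday, so the first Sunday is June 1.
June 2064 has 30 days. Adding weeks: 1, 8, 15, 22, 29 — the last one ≤ 30 is the 29th.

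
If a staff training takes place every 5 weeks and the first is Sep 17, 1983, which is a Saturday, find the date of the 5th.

Feb 4, 1984

The 5th occurrence is 4 intervals after the first: 4 × 35 = 140 days after Sep 17, 1983.
Sep has 30 days — 13 days to the end of Sep leaves 127.
Oct has 31 days (96 left).
Nov has 30 days (66 left).
Dec has 31 days (35 left).
Jan has 31 days (4 left).
4 days into Feb → Feb 4, 1984.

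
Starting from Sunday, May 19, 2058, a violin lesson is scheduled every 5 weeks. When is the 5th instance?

October 6, 2058

The 5th occurrence is 4 intervals after the first: 4 × 35 = 140 days after May 19, 2058.
May has 31 days — 12 days to the end of May leaves 128.
June has 30 days (98 left).
July has 31 days (67 left).
August has 31 days (36 left).
September has 30 days (6 left).
6 days into October → October 6, 2058.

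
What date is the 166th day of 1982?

Jan has 31 days (166 − 31 = 135 remain).
Feb has 28 days (135 − 28 = 107 remain).
Mar has 31 days (107 − 31 = 76 remain).
Apr has 30 days (76 − 30 = 46 remain).
May has 31 days (46 − 31 = 15 remain).
15 into Jun → Jun 15.

Jun 15, 1982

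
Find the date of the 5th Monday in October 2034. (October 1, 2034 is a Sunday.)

30 October 2034

October 2034 begins on a Sunday, so the first Monday is October 2 (1 day later).
The 5th Monday is 4 weeks later: 2 + 28 = 30.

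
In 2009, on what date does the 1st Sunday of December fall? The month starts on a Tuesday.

2009-12-06

December 2009 begins on a Tuesday, so the first Sunday is December 6 (5 days later).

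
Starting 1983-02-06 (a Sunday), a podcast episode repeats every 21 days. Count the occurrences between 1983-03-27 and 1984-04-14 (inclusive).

Occurrences land 21·i days after 1983-02-06 for i = 0, 1, 2, …
1983-03-27 is 49 days after the start; 49 ÷ 21 = 2 remainder 7; since the remainder is 7, round up to i = 3. First occurrence in the window: #4 on 1983-04-10 (3×21 = 63 days in).
1984-04-14 is 433 days after the start; 433 ÷ 21 = 20 remainder 13. Last occurrence in the window: #21 on 1984-04-01.
Occurrences #4 through #21: 18 in total.

18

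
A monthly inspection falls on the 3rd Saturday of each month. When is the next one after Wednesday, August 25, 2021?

September 18, 2021

August 2021 starts on a Sunday; its first Saturday is the 7th, so the 3rd Saturday is the 21st — August 21, 2021.
That is not after August 25, 2021, so look at September 2021.
September 2021 starts on a Wednesday; its first Saturday is the 4th, so the 3rd Saturday is the 18th — September 18, 2021.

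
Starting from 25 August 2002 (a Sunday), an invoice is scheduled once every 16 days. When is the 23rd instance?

12 August 2003

The 23rd occurrence is 22 intervals after the first: 22 × 16 = 352 days after 25 August 2002.
August has 31 days — 6 days to the end of August leaves 346.
September has 30 days (316 left).
October has 31 days (285 left).
November has 30 days (255 left).
December has 31 days (224 left).
January has 31 days (193 left).
February has 28 days (165 left).
March has 31 days (134 left).
April has 30 days (104 left).
May has 31 days (73 left).
June has 30 days (43 left).
July has 31 days (12 left).
12 days into August → 12 August 2003.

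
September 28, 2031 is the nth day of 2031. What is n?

271

Days in months before September: 31 + 28 + 31 + 30 + 31 + 30 + 31 + 31 = 243.
Plus 28 days into September → day 271.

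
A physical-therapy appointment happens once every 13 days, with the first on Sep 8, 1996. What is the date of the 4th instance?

Oct 17, 1996

The 4th occurrence is 3 intervals after the first: 3 × 13 = 39 days after Sep 8, 1996.
Sep has 30 days — 22 days to the end of Sep leaves 17.
17 days into Oct → Oct 17, 1996.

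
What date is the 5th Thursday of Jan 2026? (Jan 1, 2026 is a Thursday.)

Jan 2026 begins on a Thursday, so the first Thursday is Jan 1.
The 5th Thursday is 4 weeks later: 1 + 28 = 29.

Jan 29, 2026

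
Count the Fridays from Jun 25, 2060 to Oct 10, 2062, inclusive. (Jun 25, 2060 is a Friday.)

120

Jun 25, 2060 is a Friday; the first Friday on or after it is Jun 25, 2060.
From Jun 25, 2060 to Oct 10, 2062: 189 + 365 + 283 = 837 days (rest of 2060, 2061, to Oct 10, 2062 in 2062).
837 ÷ 7 = 119 full weeks with remainder 4, so 119 more Fridays after the first → 120.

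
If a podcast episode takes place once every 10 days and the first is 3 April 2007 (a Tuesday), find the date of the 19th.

30 September 2007

The 19th occurrence is 18 intervals after the first: 18 × 10 = 180 days after 3 April 2007.
April has 30 days — 27 days to the end of April leaves 153.
May has 31 days (122 left).
June has 30 days (92 left).
July has 31 days (61 left).
August has 31 days (30 left).
30 days into September → 30 September 2007.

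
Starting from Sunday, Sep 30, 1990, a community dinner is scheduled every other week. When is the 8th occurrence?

The 8th occurrence is 7 intervals after the first: 7 × 14 = 98 days after Sep 30, 1990.
Sep has 30 days — 0 days to the end of Sep leaves 98.
Oct has 31 days (67 left).
Nov has 30 days (37 left).
Dec has 31 days (6 left).
6 days into Jan → Jan 6, 1991.

Jan 6, 1991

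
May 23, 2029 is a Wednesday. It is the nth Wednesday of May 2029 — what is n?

4th

Day 23 falls in week ⌈23/7⌉ of the month.
Days 1–7 hold the 1st Wednesday, 8–14 the 2nd, 15–21 the 3rd, 22–28 the 4th, 29–31 the 5th.
23 is in the range for the 4th.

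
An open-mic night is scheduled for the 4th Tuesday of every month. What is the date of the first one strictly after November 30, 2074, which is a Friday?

November 2074 starts on a Thursday; its first Tuesday is the 6th, so the 4th Tuesday is the 27th — November 27, 2074.
That is not after November 30, 2074, so look at December 2074.
December 2074 starts on a Saturday; its first Tuesday is the 4th, so the 4th Tuesday is the 25th — December 25, 2074.

December 25, 2074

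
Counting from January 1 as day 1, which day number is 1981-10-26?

299

Days in months before October: 31 + 28 + 31 + 30 + 31 + 30 + 31 + 31 + 30 = 273.
Plus 26 days into October → day 299.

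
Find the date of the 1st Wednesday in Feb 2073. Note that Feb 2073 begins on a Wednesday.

Feb 2073 begins on a Wednesday, so the first Wednesday is Feb 1.

Feb 1, 2073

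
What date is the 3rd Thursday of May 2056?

The first Thursday of May 2056 is May 4.
The 3rd Thursday is 2 weeks later: 4 + 14 = 18.

May 18, 2056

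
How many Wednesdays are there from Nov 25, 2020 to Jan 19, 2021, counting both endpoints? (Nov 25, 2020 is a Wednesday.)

8

Nov 25, 2020 is a Wednesday; the first Wednesday on or after it is Nov 25, 2020.
From Nov 25, 2020 to Jan 19, 2021: 5 + 31 + 19 = 55 days (rest of Nov, Dec, Jan).
55 ÷ 7 = 7 full weeks with remainder 6, so 7 more Wednesdays after the first → 8.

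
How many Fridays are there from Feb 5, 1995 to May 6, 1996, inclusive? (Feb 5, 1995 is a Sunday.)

Feb 5, 1995 is a Sunday; the first Friday on or after it is Feb 10, 1995 (5 days later).
From Feb 10, 1995 to May 6, 1996: 324 + 127 = 451 days (rest of 1995, to May 6, 1996 in 1996).
451 ÷ 7 = 64 full weeks with remainder 3, so 64 more Fridays after the first → 65.

65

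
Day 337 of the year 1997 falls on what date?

1997-12-03

January has 31 days (337 − 31 = 306 remain).
February has 28 days (306 − 28 = 278 remain).
March has 31 days (278 − 31 = 247 remain).
April has 30 days (247 − 30 = 217 remain).
May has 31 days (217 − 31 = 186 remain).
June has 30 days (186 − 30 = 156 remain).
July has 31 days (156 − 31 = 125 remain).
August has 31 days (125 − 31 = 94 remain).
September has 30 days (94 − 30 = 64 remain).
October has 31 days (64 − 31 = 33 remain).
November has 30 days (33 − 30 = 3 remain).
3 into December → December 3.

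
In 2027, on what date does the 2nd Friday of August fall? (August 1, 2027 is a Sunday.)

August 2027 begins on a Sunday, so the first Friday is August 6 (5 days later).
The 2nd Friday is 1 weeks later: 6 + 7 = 13.

2027-08-13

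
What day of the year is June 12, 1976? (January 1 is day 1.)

Days in months before June: 31 + 29 + 31 + 30 + 31 = 152.
Plus 12 days into June → day 164.

164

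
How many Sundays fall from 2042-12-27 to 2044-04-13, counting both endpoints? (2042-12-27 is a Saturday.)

2042-12-27 is a Saturday; the first Sunday on or after it is 2042-12-28 (1 day later).
From 2042-12-28 to 2044-04-13: 3 + 365 + 104 = 472 days (rest of 2042, 2043, to 2044-04-13 in 2044).
472 ÷ 7 = 67 full weeks with remainder 3, so 67 more Sundays after the first → 68.

68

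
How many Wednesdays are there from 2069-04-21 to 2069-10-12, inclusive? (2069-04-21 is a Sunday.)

2069-04-21 is a Sunday; the first Wednesday on or after it is 2069-04-24 (3 days later).
From 2069-04-24 to 2069-10-12: 6 + 31 + 30 + 31 + 31 + 30 + 12 = 171 days (rest of April, May, June, July, August, September, October).
171 ÷ 7 = 24 full weeks with remainder 3, so 24 more Wednesdays after the first → 25.

25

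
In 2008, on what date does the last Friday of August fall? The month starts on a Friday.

29 August 2008

August 2008 begins on a Friday, so the first Friday is August 1.
August 2008 has 31 days. Adding weeks: 1, 8, 15, 22, 29 — the last one ≤ 31 is the 29th.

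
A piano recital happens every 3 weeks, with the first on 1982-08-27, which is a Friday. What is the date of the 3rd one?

1982-10-08

The 3rd occurrence is 2 intervals after the first: 2 × 21 = 42 days after 1982-08-27.
August has 31 days — 4 days to the end of August leaves 38.
September has 30 days (8 left).
8 days into October → 1982-10-08.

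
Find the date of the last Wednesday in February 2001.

2001-02-28

February 2001 begins on a Thursday, so the first Wednesday is February 7 (6 days later).
February 2001 has 28 days. Adding weeks: 7, 14, 21, 28 — the last one ≤ 28 is the 28th.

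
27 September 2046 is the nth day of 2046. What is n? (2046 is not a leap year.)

Days in months before September: 31 + 28 + 31 + 30 + 31 + 30 + 31 + 31 = 243.
Plus 27 days into September → day 270.

270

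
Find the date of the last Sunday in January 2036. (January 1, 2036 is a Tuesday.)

2036-01-27

January 2036 begins on a Tuesday, so the first Sunday is January 6 (5 days later).
January 2036 has 31 days. Adding weeks: 6, 13, 20, 27 — the last one ≤ 31 is the 27th.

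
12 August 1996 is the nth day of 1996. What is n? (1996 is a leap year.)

Days in months before August: 31 + 29 + 31 + 30 + 31 + 30 + 31 = 213.
Plus 12 days into August → day 225.

225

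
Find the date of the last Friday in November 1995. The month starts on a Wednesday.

November 1995 begins on a Wednesday, so the first Friday is November 3 (2 days later).
November 1995 has 30 days. Adding weeks: 3, 10, 17, 24 — the last one ≤ 30 is the 24th.

24 November 1995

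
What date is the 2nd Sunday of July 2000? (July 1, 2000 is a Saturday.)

July 2000 begins on a Saturday, so the first Sunday is July 2 (1 day later).
The 2nd Sunday is 1 weeks later: 2 + 7 = 9.

2000-07-09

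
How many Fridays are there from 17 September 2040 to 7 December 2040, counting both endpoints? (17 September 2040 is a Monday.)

12

17 September 2040 is a Monday; the first Friday on or after it is 21 September 2040 (4 days later).
From 21 September 2040 to 7 December 2040: 9 + 31 + 30 + 7 = 77 days (rest of September, October, November, December).
77 ÷ 7 = 11 full weeks with remainder 0, so 11 more Fridays after the first → 12.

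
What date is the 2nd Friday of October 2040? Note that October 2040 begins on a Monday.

2040-10-12

October 2040 begins on a Monday, so the first Friday is October 5 (4 days later).
The 2nd Friday is 1 weeks later: 5 + 7 = 12.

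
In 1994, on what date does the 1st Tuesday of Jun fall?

Jun 7, 1994

The first Tuesday of Jun 1994 is Jun 7.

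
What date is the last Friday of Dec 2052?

Dec 27, 2052

Dec 2052 begins on a Sunday, so the first Friday is Dec 6 (5 days later).
Dec 2052 has 31 days. Adding weeks: 6, 13, 20, 27 — the last one ≤ 31 is the 27th.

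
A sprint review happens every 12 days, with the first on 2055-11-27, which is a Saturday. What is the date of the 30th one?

The 30th occurrence is 29 intervals after the first: 29 × 12 = 348 days after 2055-11-27.
November has 30 days — 3 days to the end of November leaves 345.
December has 31 days (314 left).
January has 31 days (283 left).
February has 29 days (254 left).
March has 31 days (223 left).
April has 30 days (193 left).
May has 31 days (162 left).
June has 30 days (132 left).
July has 31 days (101 left).
August has 31 days (70 left).
September has 30 days (40 left).
October has 31 days (9 left).
9 days into November → 2056-11-09.

2056-11-09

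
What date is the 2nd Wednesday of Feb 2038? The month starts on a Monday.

Feb 10, 2038

Feb 2038 begins on a Monday, so the first Wednesday is Feb 3 (2 days later).
The 2nd Wednesday is 1 weeks later: 3 + 7 = 10.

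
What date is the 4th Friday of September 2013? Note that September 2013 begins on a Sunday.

27 September 2013

September 2013 begins on a Sunday, so the first Friday is September 6 (5 days later).
The 4th Friday is 3 weeks later: 6 + 21 = 27.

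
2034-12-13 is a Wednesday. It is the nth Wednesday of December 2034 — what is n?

Day 13 falls in week ⌈13/7⌉ of the month.
Days 1–7 hold the 1st Wednesday, 8–14 the 2nd, 15–21 the 3rd, 22–28 the 4th, 29–31 the 5th.
13 is in the range for the 2nd.

2nd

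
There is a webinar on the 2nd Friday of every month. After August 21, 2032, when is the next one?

September 10, 2032

August 2032 starts on a Sunday; its first Friday is the 6th, so the 2nd Friday is the 13th — August 13, 2032.
That is not after August 21, 2032, so look at September 2032.
September 2032 starts on a Wednesday; its first Friday is the 3rd, so the 2nd Friday is the 10th — September 10, 2032.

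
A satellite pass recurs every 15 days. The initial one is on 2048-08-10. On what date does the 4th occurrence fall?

2048-09-24

The 4th occurrence is 3 intervals after the first: 3 × 15 = 45 days after 2048-08-10.
August has 31 days — 21 days to the end of August leaves 24.
24 days into September → 2048-09-24.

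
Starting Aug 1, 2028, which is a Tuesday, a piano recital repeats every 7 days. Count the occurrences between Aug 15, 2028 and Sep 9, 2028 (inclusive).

Occurrences land 7·i days after Aug 1, 2028 for i = 0, 1, 2, …
Aug 15, 2028 is 14 days after the start; 14 ÷ 7 = 2 remainder 0. First occurrence in the window: #3 on Aug 15, 2028 (2×7 = 14 days in).
Sep 9, 2028 is 39 days after the start; 39 ÷ 7 = 5 remainder 4. Last occurrence in the window: #6 on Sep 5, 2028.
Occurrences #3 through #6: 4 in total.

4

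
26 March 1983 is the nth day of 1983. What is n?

85

Days in months before March: 31 + 28 = 59.
Plus 26 days into March → day 85.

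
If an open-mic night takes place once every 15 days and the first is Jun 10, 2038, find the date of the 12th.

Nov 22, 2038

The 12th occurrence is 11 intervals after the first: 11 × 15 = 165 days after Jun 10, 2038.
Jun has 30 days — 20 days to the end of Jun leaves 145.
Jul has 31 days (114 left).
Aug has 31 days (83 left).
Sep has 30 days (53 left).
Oct has 31 days (22 left).
22 days into Nov → Nov 22, 2038.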